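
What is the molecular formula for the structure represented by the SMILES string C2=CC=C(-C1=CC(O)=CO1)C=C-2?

Heavy atoms from the SMILES: 10 C, 2 O.
Implicit hydrogens by atom environment:
  7 × C (aromatic): 1 H each → 7
  3 × C (aromatic): no H
  1 × O: 1 H
  1 × O (aromatic): no H
  Total hydrogens = 8.
Molecular formula: C10H8O2

C10H8O2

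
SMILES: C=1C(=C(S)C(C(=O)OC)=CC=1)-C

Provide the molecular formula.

Heavy atoms from the SMILES: 9 C, 2 O, 1 S.
Implicit hydrogens by atom environment:
  3 × C (aromatic): 1 H each → 3
  3 × C (aromatic): no H
  2 × C: 3 H each → 6
  2 × O: no H
  1 × C: no H
  1 × S: 1 H
  Total hydrogens = 10.
Molecular formula: C9H10O2S

C9H10O2S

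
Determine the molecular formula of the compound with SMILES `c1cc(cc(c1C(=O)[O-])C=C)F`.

C9H6FO2-

Heavy atoms from the SMILES: 9 C, 1 F, 2 O.
Implicit hydrogens by atom environment:
  3 × C (aromatic): 1 H each → 3
  3 × C (aromatic): no H
  1 × C: 2 H
  1 × C: 1 H
  1 × C: no H
  1 × F: no H
  1 × O: no H
  1 × O (charge -1): no H
  Total hydrogens = 6.
Net charge -1.
Molecular formula: C9H6FO2-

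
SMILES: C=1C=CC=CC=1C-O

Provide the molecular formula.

Heavy atoms from the SMILES: 7 C, 1 O.
Implicit hydrogens by atom environment:
  5 × C (aromatic): 1 H each → 5
  1 × C: 2 H
  1 × C (aromatic): no H
  1 × O: 1 H
  Total hydrogens = 8.
Molecular formula: C7H8O

C7H8O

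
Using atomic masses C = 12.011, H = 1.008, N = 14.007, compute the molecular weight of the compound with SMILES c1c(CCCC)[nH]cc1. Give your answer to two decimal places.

123.20

Molecular formula: C8H13N.
M = 8×12.011 + 13×1.008 + 1×14.007 = 123.20 g/mol.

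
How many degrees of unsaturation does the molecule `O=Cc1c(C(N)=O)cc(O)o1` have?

5

Molecular formula from the SMILES: C6H5NO4.
DoU = (2C + 2 + N − H − X)/2 = (2·6 + 2 + 1 − 5 − 0)/2 = 10/2 = 5.
(Structurally: 1 ring(s) + 4 π bond(s) = 5.)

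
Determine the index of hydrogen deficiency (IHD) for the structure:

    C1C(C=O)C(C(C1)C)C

2

Molecular formula from the SMILES: C8H14O.
DoU = (2C + 2 + N − H − X)/2 = (2·8 + 2 + 0 − 14 − 0)/2 = 4/2 = 2.
(Structurally: 1 ring(s) + 1 π bond(s) = 2.)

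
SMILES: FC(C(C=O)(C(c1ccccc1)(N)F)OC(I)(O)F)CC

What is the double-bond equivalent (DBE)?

Molecular formula from the SMILES: C13H15F3INO3.
DoU = (2C + 2 + N − H − X)/2 = (2·13 + 2 + 1 − 15 − 4)/2 = 10/2 = 5.
(Structurally: 1 ring(s) + 4 π bond(s) = 5.)

5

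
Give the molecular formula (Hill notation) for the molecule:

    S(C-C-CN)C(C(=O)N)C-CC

Heavy atoms from the SMILES: 8 C, 2 N, 1 O, 1 S.
Implicit hydrogens by atom environment:
  5 × C: 2 H each → 10
  2 × N: 2 H each → 4
  1 × C: 3 H
  1 × C: 1 H
  1 × C: no H
  1 × O: no H
  1 × S: no H
  Total hydrogens = 18.
Molecular formula: C8H18N2OS

C8H18N2OS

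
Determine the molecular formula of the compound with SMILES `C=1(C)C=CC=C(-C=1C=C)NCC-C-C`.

Heavy atoms from the SMILES: 13 C, 1 N.
Implicit hydrogens by atom environment:
  4 × C: 2 H each → 8
  3 × C (aromatic): 1 H each → 3
  3 × C (aromatic): no H
  2 × C: 3 H each → 6
  1 × C: 1 H
  1 × N: 1 H
  Total hydrogens = 19.
Molecular formula: C13H19N

C13H19N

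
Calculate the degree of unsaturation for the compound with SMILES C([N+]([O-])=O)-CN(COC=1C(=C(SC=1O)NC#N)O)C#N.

8

Molecular formula from the SMILES: C9H9N5O5S.
DoU = (2C + 2 + N − H − X)/2 = (2·9 + 2 + 5 − 9 − 0)/2 = 16/2 = 8.
(Structurally: 1 ring(s) + 7 π bond(s) = 8.)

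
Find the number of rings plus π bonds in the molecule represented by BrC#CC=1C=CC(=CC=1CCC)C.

Molecular formula from the SMILES: C12H13Br.
DoU = (2C + 2 + N − H − X)/2 = (2·12 + 2 + 0 − 13 − 1)/2 = 12/2 = 6.
(Structurally: 1 ring(s) + 5 π bond(s) = 6.)

6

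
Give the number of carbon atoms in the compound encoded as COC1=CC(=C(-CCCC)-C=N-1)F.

The symbol for carbon appears 10 times in the SMILES.

10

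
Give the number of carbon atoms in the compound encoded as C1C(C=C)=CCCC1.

8

The symbol for carbon appears 8 times in the SMILES.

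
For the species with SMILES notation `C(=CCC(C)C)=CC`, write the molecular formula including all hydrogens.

Heavy atoms from the SMILES: 8 C.
Implicit hydrogens by atom environment:
  3 × C: 3 H each → 9
  3 × C: 1 H each → 3
  1 × C: 2 H
  1 × C: no H
  Total hydrogens = 14.
Molecular formula: C8H14

C8H14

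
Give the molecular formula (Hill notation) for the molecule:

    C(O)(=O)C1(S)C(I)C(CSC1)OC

Heavy atoms from the SMILES: 7 C, 1 I, 3 O, 2 S.
Implicit hydrogens by atom environment:
  2 × C: 2 H each → 4
  2 × C: 1 H each → 2
  2 × C: no H
  2 × O: no H
  1 × C: 3 H
  1 × I: no H
  1 × O: 1 H
  1 × S: 1 H
  1 × S: no H
  Total hydrogens = 11.
Molecular formula: C7H11IO3S2

C7H11IO3S2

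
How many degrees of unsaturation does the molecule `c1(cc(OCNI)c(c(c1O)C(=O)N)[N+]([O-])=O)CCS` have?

Molecular formula from the SMILES: C10H12IN3O5S.
DoU = (2C + 2 + N − H − X)/2 = (2·10 + 2 + 3 − 12 − 1)/2 = 12/2 = 6.
(Structurally: 1 ring(s) + 5 π bond(s) = 6.)

6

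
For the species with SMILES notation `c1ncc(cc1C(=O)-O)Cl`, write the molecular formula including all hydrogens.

C6H4ClNO2

Heavy atoms from the SMILES: 6 C, 1 Cl, 1 N, 2 O.
Implicit hydrogens by atom environment:
  3 × C (aromatic): 1 H each → 3
  2 × C (aromatic): no H
  1 × C: no H
  1 × Cl: no H
  1 × N (aromatic): no H
  1 × O: 1 H
  1 × O: no H
  Total hydrogens = 4.
Molecular formula: C6H4ClNO2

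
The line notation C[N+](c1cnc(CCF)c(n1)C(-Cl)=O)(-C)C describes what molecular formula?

C10H14ClFN3O+

Heavy atoms from the SMILES: 10 C, 1 Cl, 1 F, 3 N, 1 O.
Implicit hydrogens by atom environment:
  3 × C: 3 H each → 9
  3 × C (aromatic): no H
  2 × C: 2 H each → 4
  2 × N (aromatic): no H
  1 × C (aromatic): 1 H
  1 × C: no H
  1 × Cl: no H
  1 × F: no H
  1 × N (charge +1): no H
  1 × O: no H
  Total hydrogens = 14.
Net charge +1.
Molecular formula: C10H14ClFN3O+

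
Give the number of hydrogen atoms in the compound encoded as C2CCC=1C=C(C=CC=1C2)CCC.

Hydrogens are implicit in SMILES; fill each atom to its normal valence:
  6 × C: 2 H each → 12
  3 × C (aromatic): 1 H each → 3
  3 × C (aromatic): no H
  1 × C: 3 H
  Total hydrogens = 18.

18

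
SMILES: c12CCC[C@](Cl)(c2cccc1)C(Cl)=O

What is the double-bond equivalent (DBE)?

6

Molecular formula from the SMILES: C11H10Cl2O.
DoU = (2C + 2 + N − H − X)/2 = (2·11 + 2 + 0 − 10 − 2)/2 = 12/2 = 6.
(Structurally: 2 ring(s) + 4 π bond(s) = 6.)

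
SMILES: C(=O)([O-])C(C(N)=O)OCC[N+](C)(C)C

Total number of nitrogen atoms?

The symbol for nitrogen appears 2 times in the SMILES.

2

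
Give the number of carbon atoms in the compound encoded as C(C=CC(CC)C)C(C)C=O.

10

The symbol for carbon appears 10 times in the SMILES.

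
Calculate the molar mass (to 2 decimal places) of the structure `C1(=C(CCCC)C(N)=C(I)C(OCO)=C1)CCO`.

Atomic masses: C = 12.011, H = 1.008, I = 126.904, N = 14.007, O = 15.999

Molecular formula: C13H20INO3.
M = 13×12.011 + 20×1.008 + 1×126.904 + 1×14.007 + 3×15.999 = 365.21 g/mol.

365.21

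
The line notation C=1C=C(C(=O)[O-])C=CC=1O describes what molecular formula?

Heavy atoms from the SMILES: 7 C, 3 O.
Implicit hydrogens by atom environment:
  4 × C (aromatic): 1 H each → 4
  2 × C (aromatic): no H
  1 × C: no H
  1 × O: 1 H
  1 × O: no H
  1 × O (charge -1): no H
  Total hydrogens = 5.
Net charge -1.
Molecular formula: C7H5O3-

C7H5O3-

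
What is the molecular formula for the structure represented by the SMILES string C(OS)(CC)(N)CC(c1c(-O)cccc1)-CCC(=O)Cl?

Heavy atoms from the SMILES: 14 C, 1 Cl, 1 N, 3 O, 1 S.
Implicit hydrogens by atom environment:
  4 × C: 2 H each → 8
  4 × C (aromatic): 1 H each → 4
  2 × C: no H
  2 × C (aromatic): no H
  2 × O: no H
  1 × C: 3 H
  1 × C: 1 H
  1 × Cl: no H
  1 × N: 2 H
  1 × O: 1 H
  1 × S: 1 H
  Total hydrogens = 20.
Molecular formula: C14H20ClNO3S

C14H20ClNO3S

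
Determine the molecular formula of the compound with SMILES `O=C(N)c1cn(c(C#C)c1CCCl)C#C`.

Heavy atoms from the SMILES: 11 C, 1 Cl, 2 N, 1 O.
Implicit hydrogens by atom environment:
  3 × C (aromatic): no H
  3 × C: no H
  2 × C: 2 H each → 4
  2 × C: 1 H each → 2
  1 × C (aromatic): 1 H
  1 × Cl: no H
  1 × N: 2 H
  1 × N (aromatic): no H
  1 × O: no H
  Total hydrogens = 9.
Molecular formula: C11H9ClN2O

C11H9ClN2O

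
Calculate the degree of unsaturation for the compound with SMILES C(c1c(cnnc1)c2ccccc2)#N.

10

Molecular formula from the SMILES: C11H7N3.
DoU = (2C + 2 + N − H − X)/2 = (2·11 + 2 + 3 − 7 − 0)/2 = 20/2 = 10.
(Structurally: 2 ring(s) + 8 π bond(s) = 10.)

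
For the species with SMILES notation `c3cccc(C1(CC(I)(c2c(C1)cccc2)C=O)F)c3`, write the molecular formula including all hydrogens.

Heavy atoms from the SMILES: 17 C, 1 F, 1 I, 1 O.
Implicit hydrogens by atom environment:
  9 × C (aromatic): 1 H each → 9
  3 × C (aromatic): no H
  2 × C: 2 H each → 4
  2 × C: no H
  1 × C: 1 H
  1 × F: no H
  1 × I: no H
  1 × O: no H
  Total hydrogens = 14.
Molecular formula: C17H14FIO

C17H14FIO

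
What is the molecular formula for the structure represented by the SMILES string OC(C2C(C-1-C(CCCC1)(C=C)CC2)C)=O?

C14H22O2

Heavy atoms from the SMILES: 14 C, 2 O.
Implicit hydrogens by atom environment:
  7 × C: 2 H each → 14
  4 × C: 1 H each → 4
  2 × C: no H
  1 × C: 3 H
  1 × O: 1 H
  1 × O: no H
  Total hydrogens = 22.
Molecular formula: C14H22O2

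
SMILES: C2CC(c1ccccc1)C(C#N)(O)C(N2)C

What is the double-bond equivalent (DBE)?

7

Molecular formula from the SMILES: C13H16N2O.
DoU = (2C + 2 + N − H − X)/2 = (2·13 + 2 + 2 − 16 − 0)/2 = 14/2 = 7.
(Structurally: 2 ring(s) + 5 π bond(s) = 7.)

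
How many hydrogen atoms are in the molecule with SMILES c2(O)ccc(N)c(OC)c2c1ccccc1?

Hydrogens are implicit in SMILES; fill each atom to its normal valence:
  7 × C (aromatic): 1 H each → 7
  5 × C (aromatic): no H
  1 × C: 3 H
  1 × N: 2 H
  1 × O: 1 H
  1 × O: no H
  Total hydrogens = 13.

13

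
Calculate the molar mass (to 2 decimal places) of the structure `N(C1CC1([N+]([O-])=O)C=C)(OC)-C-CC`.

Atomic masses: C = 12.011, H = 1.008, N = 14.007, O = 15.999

200.24

Molecular formula: C9H16N2O3.
M = 9×12.011 + 16×1.008 + 2×14.007 + 3×15.999 = 200.24 g/mol.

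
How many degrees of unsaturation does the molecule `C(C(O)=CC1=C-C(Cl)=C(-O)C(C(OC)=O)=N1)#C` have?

8

Molecular formula from the SMILES: C11H8ClNO4.
DoU = (2C + 2 + N − H − X)/2 = (2·11 + 2 + 1 − 8 − 1)/2 = 16/2 = 8.
(Structurally: 1 ring(s) + 7 π bond(s) = 8.)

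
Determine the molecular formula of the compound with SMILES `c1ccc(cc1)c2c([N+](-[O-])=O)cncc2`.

Heavy atoms from the SMILES: 11 C, 2 N, 2 O.
Implicit hydrogens by atom environment:
  8 × C (aromatic): 1 H each → 8
  3 × C (aromatic): no H
  1 × N (aromatic): no H
  1 × N (charge +1): no H
  1 × O: no H
  1 × O (charge -1): no H
  Total hydrogens = 8.
Molecular formula: C11H8N2O2

C11H8N2O2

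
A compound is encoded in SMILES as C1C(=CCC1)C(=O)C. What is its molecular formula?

C7H10O

Heavy atoms from the SMILES: 7 C, 1 O.
Implicit hydrogens by atom environment:
  3 × C: 2 H each → 6
  2 × C: no H
  1 × C: 3 H
  1 × C: 1 H
  1 × O: no H
  Total hydrogens = 10.
Molecular formula: C7H10O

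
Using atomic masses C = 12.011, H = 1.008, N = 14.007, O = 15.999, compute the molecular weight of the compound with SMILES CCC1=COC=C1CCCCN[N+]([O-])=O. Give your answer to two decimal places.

Molecular formula: C10H16N2O3.
M = 10×12.011 + 16×1.008 + 2×14.007 + 3×15.999 = 212.25 g/mol.

212.25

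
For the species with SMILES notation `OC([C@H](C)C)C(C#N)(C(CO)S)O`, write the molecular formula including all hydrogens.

C8H15NO3S

Heavy atoms from the SMILES: 8 C, 1 N, 3 O, 1 S.
Implicit hydrogens by atom environment:
  3 × C: 1 H each → 3
  3 × O: 1 H each → 3
  2 × C: 3 H each → 6
  2 × C: no H
  1 × C: 2 H
  1 × N: no H
  1 × S: 1 H
  Total hydrogens = 15.
Molecular formula: C8H15NO3S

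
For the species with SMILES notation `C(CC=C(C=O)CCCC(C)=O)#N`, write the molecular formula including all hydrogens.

Heavy atoms from the SMILES: 10 C, 1 N, 2 O.
Implicit hydrogens by atom environment:
  4 × C: 2 H each → 8
  3 × C: no H
  2 × C: 1 H each → 2
  2 × O: no H
  1 × C: 3 H
  1 × N: no H
  Total hydrogens = 13.
Molecular formula: C10H13NO2

C10H13NO2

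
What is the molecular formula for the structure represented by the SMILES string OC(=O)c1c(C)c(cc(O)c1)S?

C8H8O3S

Heavy atoms from the SMILES: 8 C, 3 O, 1 S.
Implicit hydrogens by atom environment:
  4 × C (aromatic): no H
  2 × C (aromatic): 1 H each → 2
  2 × O: 1 H each → 2
  1 × C: 3 H
  1 × C: no H
  1 × O: no H
  1 × S: 1 H
  Total hydrogens = 8.
Molecular formula: C8H8O3S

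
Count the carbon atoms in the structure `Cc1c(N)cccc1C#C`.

The symbol for carbon appears 9 times in the SMILES. Lowercase c denotes aromatic carbon and counts toward C.

9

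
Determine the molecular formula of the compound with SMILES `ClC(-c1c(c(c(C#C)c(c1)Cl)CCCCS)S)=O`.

Heavy atoms from the SMILES: 13 C, 2 Cl, 1 O, 2 S.
Implicit hydrogens by atom environment:
  5 × C (aromatic): no H
  4 × C: 2 H each → 8
  2 × C: no H
  2 × Cl: no H
  2 × S: 1 H each → 2
  1 × C (aromatic): 1 H
  1 × C: 1 H
  1 × O: no H
  Total hydrogens = 12.
Molecular formula: C13H12Cl2OS2

C13H12Cl2OS2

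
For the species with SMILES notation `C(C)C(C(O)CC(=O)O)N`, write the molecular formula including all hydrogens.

C6H13NO3

Heavy atoms from the SMILES: 6 C, 1 N, 3 O.
Implicit hydrogens by atom environment:
  2 × C: 2 H each → 4
  2 × C: 1 H each → 2
  2 × O: 1 H each → 2
  1 × C: 3 H
  1 × C: no H
  1 × N: 2 H
  1 × O: no H
  Total hydrogens = 13.
Molecular formula: C6H13NO3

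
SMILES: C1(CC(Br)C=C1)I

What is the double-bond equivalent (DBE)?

2

Molecular formula from the SMILES: C5H6BrI.
DoU = (2C + 2 + N − H − X)/2 = (2·5 + 2 + 0 − 6 − 2)/2 = 4/2 = 2.
(Structurally: 1 ring(s) + 1 π bond(s) = 2.)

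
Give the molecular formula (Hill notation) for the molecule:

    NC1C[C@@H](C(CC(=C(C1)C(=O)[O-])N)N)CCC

Heavy atoms from the SMILES: 12 C, 3 N, 2 O.
Implicit hydrogens by atom environment:
  5 × C: 2 H each → 10
  3 × C: 1 H each → 3
  3 × C: no H
  3 × N: 2 H each → 6
  1 × C: 3 H
  1 × O: no H
  1 × O (charge -1): no H
  Total hydrogens = 22.
Net charge -1.
Molecular formula: C12H22N3O2-

C12H22N3O2-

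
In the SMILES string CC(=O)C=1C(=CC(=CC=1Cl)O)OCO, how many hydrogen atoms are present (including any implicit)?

Hydrogens are implicit in SMILES; fill each atom to its normal valence:
  4 × C (aromatic): no H
  2 × C (aromatic): 1 H each → 2
  2 × O: 1 H each → 2
  2 × O: no H
  1 × C: 3 H
  1 × C: 2 H
  1 × C: no H
  1 × Cl: no H
  Total hydrogens = 9.

9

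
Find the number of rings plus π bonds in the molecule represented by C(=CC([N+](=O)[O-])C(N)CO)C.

Molecular formula from the SMILES: C6H12N2O3.
DoU = (2C + 2 + N − H − X)/2 = (2·6 + 2 + 2 − 12 − 0)/2 = 4/2 = 2.
(Structurally: 0 ring(s) + 2 π bond(s) = 2.)

2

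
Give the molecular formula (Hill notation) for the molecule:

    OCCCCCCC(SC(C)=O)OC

C10H20O3S

Heavy atoms from the SMILES: 10 C, 3 O, 1 S.
Implicit hydrogens by atom environment:
  6 × C: 2 H each → 12
  2 × C: 3 H each → 6
  2 × O: no H
  1 × C: 1 H
  1 × C: no H
  1 × O: 1 H
  1 × S: no H
  Total hydrogens = 20.
Molecular formula: C10H20O3S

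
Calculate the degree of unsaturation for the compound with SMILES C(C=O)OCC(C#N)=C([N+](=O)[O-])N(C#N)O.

Molecular formula from the SMILES: C7H6N4O5.
DoU = (2C + 2 + N − H − X)/2 = (2·7 + 2 + 4 − 6 − 0)/2 = 14/2 = 7.
(Structurally: 0 ring(s) + 7 π bond(s) = 7.)

7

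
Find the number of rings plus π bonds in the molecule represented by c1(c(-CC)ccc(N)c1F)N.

4

Molecular formula from the SMILES: C8H11FN2.
DoU = (2C + 2 + N − H − X)/2 = (2·8 + 2 + 2 − 11 − 1)/2 = 8/2 = 4.
(Structurally: 1 ring(s) + 3 π bond(s) = 4.)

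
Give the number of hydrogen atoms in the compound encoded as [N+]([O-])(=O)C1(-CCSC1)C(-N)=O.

8

Hydrogens are implicit in SMILES; fill each atom to its normal valence:
  3 × C: 2 H each → 6
  2 × C: no H
  2 × O: no H
  1 × N: 2 H
  1 × N (charge +1): no H
  1 × O (charge -1): no H
  1 × S: no H
  Total hydrogens = 8.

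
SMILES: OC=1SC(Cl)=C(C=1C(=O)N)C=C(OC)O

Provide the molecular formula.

C8H8ClNO4S

Heavy atoms from the SMILES: 8 C, 1 Cl, 1 N, 4 O, 1 S.
Implicit hydrogens by atom environment:
  4 × C (aromatic): no H
  2 × C: no H
  2 × O: 1 H each → 2
  2 × O: no H
  1 × C: 3 H
  1 × C: 1 H
  1 × Cl: no H
  1 × N: 2 H
  1 × S (aromatic): no H
  Total hydrogens = 8.
Molecular formula: C8H8ClNO4S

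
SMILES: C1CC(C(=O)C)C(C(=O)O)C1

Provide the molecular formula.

C8H12O3

Heavy atoms from the SMILES: 8 C, 3 O.
Implicit hydrogens by atom environment:
  3 × C: 2 H each → 6
  2 × C: 1 H each → 2
  2 × C: no H
  2 × O: no H
  1 × C: 3 H
  1 × O: 1 H
  Total hydrogens = 12.
Molecular formula: C8H12O3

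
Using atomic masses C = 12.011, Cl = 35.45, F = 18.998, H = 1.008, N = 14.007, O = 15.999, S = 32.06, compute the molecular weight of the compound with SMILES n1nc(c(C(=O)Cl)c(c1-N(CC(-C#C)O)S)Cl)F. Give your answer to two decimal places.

Molecular formula: C9H6Cl2FN3O2S.
M = 9×12.011 + 2×35.45 + 1×18.998 + 6×1.008 + 3×14.007 + 2×15.999 + 1×32.06 = 310.12 g/mol.

310.12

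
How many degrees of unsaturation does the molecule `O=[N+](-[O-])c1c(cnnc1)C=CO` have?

6

Molecular formula from the SMILES: C6H5N3O3.
DoU = (2C + 2 + N − H − X)/2 = (2·6 + 2 + 3 − 5 − 0)/2 = 12/2 = 6.
(Structurally: 1 ring(s) + 5 π bond(s) = 6.)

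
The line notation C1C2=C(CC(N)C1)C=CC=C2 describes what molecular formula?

C10H13N

Heavy atoms from the SMILES: 10 C, 1 N.
Implicit hydrogens by atom environment:
  4 × C (aromatic): 1 H each → 4
  3 × C: 2 H each → 6
  2 × C (aromatic): no H
  1 × C: 1 H
  1 × N: 2 H
  Total hydrogens = 13.
Molecular formula: C10H13N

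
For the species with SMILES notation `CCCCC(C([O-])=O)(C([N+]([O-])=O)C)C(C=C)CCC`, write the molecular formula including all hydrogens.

C14H24NO4-

Heavy atoms from the SMILES: 14 C, 1 N, 4 O.
Implicit hydrogens by atom environment:
  6 × C: 2 H each → 12
  3 × C: 3 H each → 9
  3 × C: 1 H each → 3
  2 × C: no H
  2 × O: no H
  2 × O (charge -1): no H
  1 × N (charge +1): no H
  Total hydrogens = 24.
Net charge -1.
Molecular formula: C14H24NO4-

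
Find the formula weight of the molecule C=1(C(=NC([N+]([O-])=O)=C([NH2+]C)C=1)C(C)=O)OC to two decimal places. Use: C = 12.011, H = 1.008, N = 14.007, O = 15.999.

Molecular formula: C9H12N3O4+.
M = 9×12.011 + 12×1.008 + 3×14.007 + 4×15.999 = 226.21 g/mol.

226.21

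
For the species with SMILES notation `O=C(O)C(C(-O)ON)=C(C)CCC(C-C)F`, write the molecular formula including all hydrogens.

Heavy atoms from the SMILES: 10 C, 1 F, 1 N, 4 O.
Implicit hydrogens by atom environment:
  3 × C: 2 H each → 6
  3 × C: no H
  2 × C: 3 H each → 6
  2 × C: 1 H each → 2
  2 × O: 1 H each → 2
  2 × O: no H
  1 × F: no H
  1 × N: 2 H
  Total hydrogens = 18.
Molecular formula: C10H18FNO4

C10H18FNO4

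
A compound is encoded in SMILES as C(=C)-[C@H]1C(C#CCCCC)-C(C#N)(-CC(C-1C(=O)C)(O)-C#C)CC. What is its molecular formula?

Heavy atoms from the SMILES: 21 C, 1 N, 2 O.
Implicit hydrogens by atom environment:
  7 × C: no H
  6 × C: 2 H each → 12
  5 × C: 1 H each → 5
  3 × C: 3 H each → 9
  1 × N: no H
  1 × O: 1 H
  1 × O: no H
  Total hydrogens = 27.
Molecular formula: C21H27NO2

C21H27NO2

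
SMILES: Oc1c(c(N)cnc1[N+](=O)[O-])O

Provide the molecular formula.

C5H5N3O4

Heavy atoms from the SMILES: 5 C, 3 N, 4 O.
Implicit hydrogens by atom environment:
  4 × C (aromatic): no H
  2 × O: 1 H each → 2
  1 × C (aromatic): 1 H
  1 × N: 2 H
  1 × N (aromatic): no H
  1 × N (charge +1): no H
  1 × O: no H
  1 × O (charge -1): no H
  Total hydrogens = 5.
Molecular formula: C5H5N3O4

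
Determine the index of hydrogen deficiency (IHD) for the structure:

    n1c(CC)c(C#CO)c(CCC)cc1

Molecular formula from the SMILES: C12H15NO.
DoU = (2C + 2 + N − H − X)/2 = (2·12 + 2 + 1 − 15 − 0)/2 = 12/2 = 6.
(Structurally: 1 ring(s) + 5 π bond(s) = 6.)

6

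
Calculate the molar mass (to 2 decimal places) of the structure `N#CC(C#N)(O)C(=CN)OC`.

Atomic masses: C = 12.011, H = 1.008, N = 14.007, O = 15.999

Molecular formula: C6H7N3O2.
M = 6×12.011 + 7×1.008 + 3×14.007 + 2×15.999 = 153.14 g/mol.

153.14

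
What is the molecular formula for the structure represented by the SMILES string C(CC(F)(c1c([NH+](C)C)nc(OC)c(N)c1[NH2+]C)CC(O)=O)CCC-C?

[C18H33FN4O3]2+

Heavy atoms from the SMILES: 18 C, 1 F, 4 N, 3 O.
Implicit hydrogens by atom environment:
  6 × C: 2 H each → 12
  5 × C: 3 H each → 15
  5 × C (aromatic): no H
  2 × C: no H
  2 × O: no H
  1 × F: no H
  1 × N (charge +1): 2 H
  1 × N: 2 H
  1 × N (charge +1): 1 H
  1 × N (aromatic): no H
  1 × O: 1 H
  Total hydrogens = 33.
Net charge +2.
Molecular formula: [C18H33FN4O3]2+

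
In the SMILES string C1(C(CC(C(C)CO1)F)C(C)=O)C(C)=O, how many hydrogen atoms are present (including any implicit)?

17

Hydrogens are implicit in SMILES; fill each atom to its normal valence:
  4 × C: 1 H each → 4
  3 × C: 3 H each → 9
  3 × O: no H
  2 × C: 2 H each → 4
  2 × C: no H
  1 × F: no H
  Total hydrogens = 17.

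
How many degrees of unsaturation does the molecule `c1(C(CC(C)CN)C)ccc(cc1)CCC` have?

Molecular formula from the SMILES: C15H25N.
DoU = (2C + 2 + N − H − X)/2 = (2·15 + 2 + 1 − 25 − 0)/2 = 8/2 = 4.
(Structurally: 1 ring(s) + 3 π bond(s) = 4.)

4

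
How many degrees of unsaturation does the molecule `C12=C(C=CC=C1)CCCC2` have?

5

Molecular formula from the SMILES: C10H12.
DoU = (2C + 2 + N − H − X)/2 = (2·10 + 2 + 0 − 12 − 0)/2 = 10/2 = 5.
(Structurally: 2 ring(s) + 3 π bond(s) = 5.)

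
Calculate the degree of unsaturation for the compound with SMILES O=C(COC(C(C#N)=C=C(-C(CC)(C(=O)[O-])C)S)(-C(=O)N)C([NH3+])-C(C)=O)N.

8

Molecular formula from the SMILES: C16H22N4O6S.
DoU = (2C + 2 + N − H − X)/2 = (2·16 + 2 + 4 − 22 − 0)/2 = 16/2 = 8.
(Structurally: 0 ring(s) + 8 π bond(s) = 8.)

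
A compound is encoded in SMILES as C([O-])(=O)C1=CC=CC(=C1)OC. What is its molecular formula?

Heavy atoms from the SMILES: 8 C, 3 O.
Implicit hydrogens by atom environment:
  4 × C (aromatic): 1 H each → 4
  2 × C (aromatic): no H
  2 × O: no H
  1 × C: 3 H
  1 × C: no H
  1 × O (charge -1): no H
  Total hydrogens = 7.
Net charge -1.
Molecular formula: C8H7O3-

C8H7O3-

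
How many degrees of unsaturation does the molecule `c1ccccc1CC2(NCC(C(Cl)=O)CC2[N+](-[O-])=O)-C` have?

Molecular formula from the SMILES: C14H17ClN2O3.
DoU = (2C + 2 + N − H − X)/2 = (2·14 + 2 + 2 − 17 − 1)/2 = 14/2 = 7.
(Structurally: 2 ring(s) + 5 π bond(s) = 7.)

7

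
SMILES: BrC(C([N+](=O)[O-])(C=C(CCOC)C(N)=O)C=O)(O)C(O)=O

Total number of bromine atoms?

The symbol for bromine appears 1 time in the SMILES.

1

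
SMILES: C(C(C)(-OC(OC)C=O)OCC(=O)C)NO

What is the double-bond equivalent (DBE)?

Molecular formula from the SMILES: C9H17NO6.
DoU = (2C + 2 + N − H − X)/2 = (2·9 + 2 + 1 − 17 − 0)/2 = 4/2 = 2.
(Structurally: 0 ring(s) + 2 π bond(s) = 2.)

2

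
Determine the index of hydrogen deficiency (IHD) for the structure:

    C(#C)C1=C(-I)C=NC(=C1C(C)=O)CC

Molecular formula from the SMILES: C11H10INO.
DoU = (2C + 2 + N − H − X)/2 = (2·11 + 2 + 1 − 10 − 1)/2 = 14/2 = 7.
(Structurally: 1 ring(s) + 6 π bond(s) = 7.)

7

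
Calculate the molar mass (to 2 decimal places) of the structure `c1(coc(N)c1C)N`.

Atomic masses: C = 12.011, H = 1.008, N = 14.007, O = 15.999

Molecular formula: C5H8N2O.
M = 5×12.011 + 8×1.008 + 2×14.007 + 1×15.999 = 112.13 g/mol.

112.13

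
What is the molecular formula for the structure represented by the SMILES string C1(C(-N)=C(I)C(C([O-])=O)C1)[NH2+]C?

Heavy atoms from the SMILES: 7 C, 1 I, 2 N, 2 O.
Implicit hydrogens by atom environment:
  3 × C: no H
  2 × C: 1 H each → 2
  1 × C: 3 H
  1 × C: 2 H
  1 × I: no H
  1 × N: 2 H
  1 × N (charge +1): 2 H
  1 × O: no H
  1 × O (charge -1): no H
  Total hydrogens = 11.
Molecular formula: C7H11IN2O2

C7H11IN2O2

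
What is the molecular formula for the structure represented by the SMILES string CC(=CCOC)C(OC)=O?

Heavy atoms from the SMILES: 7 C, 3 O.
Implicit hydrogens by atom environment:
  3 × C: 3 H each → 9
  3 × O: no H
  2 × C: no H
  1 × C: 2 H
  1 × C: 1 H
  Total hydrogens = 12.
Molecular formula: C7H12O3

C7H12O3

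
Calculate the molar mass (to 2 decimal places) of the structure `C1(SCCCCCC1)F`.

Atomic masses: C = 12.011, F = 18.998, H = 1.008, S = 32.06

148.24

Molecular formula: C7H13FS.
M = 7×12.011 + 1×18.998 + 13×1.008 + 1×32.06 = 148.24 g/mol.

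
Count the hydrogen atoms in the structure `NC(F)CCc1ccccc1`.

Hydrogens are implicit in SMILES; fill each atom to its normal valence:
  5 × C (aromatic): 1 H each → 5
  2 × C: 2 H each → 4
  1 × C: 1 H
  1 × C (aromatic): no H
  1 × F: no H
  1 × N: 2 H
  Total hydrogens = 12.

12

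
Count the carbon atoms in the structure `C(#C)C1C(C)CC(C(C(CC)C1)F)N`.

12

The symbol for carbon appears 12 times in the SMILES.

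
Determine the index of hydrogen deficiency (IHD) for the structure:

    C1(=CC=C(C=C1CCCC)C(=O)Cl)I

5

Molecular formula from the SMILES: C11H12ClIO.
DoU = (2C + 2 + N − H − X)/2 = (2·11 + 2 + 0 − 12 − 2)/2 = 10/2 = 5.
(Structurally: 1 ring(s) + 4 π bond(s) = 5.)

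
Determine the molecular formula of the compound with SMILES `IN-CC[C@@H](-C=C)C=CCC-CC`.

Heavy atoms from the SMILES: 11 C, 1 I, 1 N.
Implicit hydrogens by atom environment:
  6 × C: 2 H each → 12
  4 × C: 1 H each → 4
  1 × C: 3 H
  1 × I: no H
  1 × N: 1 H
  Total hydrogens = 20.
Molecular formula: C11H20IN

C11H20IN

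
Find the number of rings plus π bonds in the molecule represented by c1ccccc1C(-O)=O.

5

Molecular formula from the SMILES: C7H6O2.
DoU = (2C + 2 + N − H − X)/2 = (2·7 + 2 + 0 − 6 − 0)/2 = 10/2 = 5.
(Structurally: 1 ring(s) + 4 π bond(s) = 5.)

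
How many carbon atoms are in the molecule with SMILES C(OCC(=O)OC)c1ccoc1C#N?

9

The symbol for carbon appears 9 times in the SMILES. Lowercase c denotes aromatic carbon and counts toward C.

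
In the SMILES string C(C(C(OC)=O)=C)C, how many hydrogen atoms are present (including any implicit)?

Hydrogens are implicit in SMILES; fill each atom to its normal valence:
  2 × C: 3 H each → 6
  2 × C: 2 H each → 4
  2 × C: no H
  2 × O: no H
  Total hydrogens = 10.

10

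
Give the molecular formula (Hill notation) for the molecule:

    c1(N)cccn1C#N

Heavy atoms from the SMILES: 5 C, 3 N.
Implicit hydrogens by atom environment:
  3 × C (aromatic): 1 H each → 3
  1 × C (aromatic): no H
  1 × C: no H
  1 × N: 2 H
  1 × N (aromatic): no H
  1 × N: no H
  Total hydrogens = 5.
Molecular formula: C5H5N3

C5H5N3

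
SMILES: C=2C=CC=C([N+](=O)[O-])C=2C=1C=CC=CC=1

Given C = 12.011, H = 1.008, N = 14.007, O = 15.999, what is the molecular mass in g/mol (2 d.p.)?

199.21

Molecular formula: C12H9NO2.
M = 12×12.011 + 9×1.008 + 1×14.007 + 2×15.999 = 199.21 g/mol.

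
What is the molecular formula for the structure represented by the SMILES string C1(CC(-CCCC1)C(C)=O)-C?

Heavy atoms from the SMILES: 10 C, 1 O.
Implicit hydrogens by atom environment:
  5 × C: 2 H each → 10
  2 × C: 3 H each → 6
  2 × C: 1 H each → 2
  1 × C: no H
  1 × O: no H
  Total hydrogens = 18.
Molecular formula: C10H18O

C10H18O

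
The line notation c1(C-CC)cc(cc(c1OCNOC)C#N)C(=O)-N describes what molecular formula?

C13H17N3O3

Heavy atoms from the SMILES: 13 C, 3 N, 3 O.
Implicit hydrogens by atom environment:
  4 × C (aromatic): no H
  3 × C: 2 H each → 6
  3 × O: no H
  2 × C: 3 H each → 6
  2 × C (aromatic): 1 H each → 2
  2 × C: no H
  1 × N: 2 H
  1 × N: 1 H
  1 × N: no H
  Total hydrogens = 17.
Molecular formula: C13H17N3O3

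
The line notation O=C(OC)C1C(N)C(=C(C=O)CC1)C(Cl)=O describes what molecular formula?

C10H12ClNO4

Heavy atoms from the SMILES: 10 C, 1 Cl, 1 N, 4 O.
Implicit hydrogens by atom environment:
  4 × C: no H
  4 × O: no H
  3 × C: 1 H each → 3
  2 × C: 2 H each → 4
  1 × C: 3 H
  1 × Cl: no H
  1 × N: 2 H
  Total hydrogens = 12.
Molecular formula: C10H12ClNO4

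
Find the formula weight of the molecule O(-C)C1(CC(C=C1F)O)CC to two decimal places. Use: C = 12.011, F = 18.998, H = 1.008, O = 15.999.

160.19

Molecular formula: C8H13FO2.
M = 8×12.011 + 1×18.998 + 13×1.008 + 2×15.999 = 160.19 g/mol.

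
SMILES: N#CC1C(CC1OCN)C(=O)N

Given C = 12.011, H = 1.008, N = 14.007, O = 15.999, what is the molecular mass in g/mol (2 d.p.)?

Molecular formula: C7H11N3O2.
M = 7×12.011 + 11×1.008 + 3×14.007 + 2×15.999 = 169.18 g/mol.

169.18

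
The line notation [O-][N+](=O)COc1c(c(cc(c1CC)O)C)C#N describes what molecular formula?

Heavy atoms from the SMILES: 11 C, 2 N, 4 O.
Implicit hydrogens by atom environment:
  5 × C (aromatic): no H
  2 × C: 3 H each → 6
  2 × C: 2 H each → 4
  2 × O: no H
  1 × C (aromatic): 1 H
  1 × C: no H
  1 × N: no H
  1 × N (charge +1): no H
  1 × O: 1 H
  1 × O (charge -1): no H
  Total hydrogens = 12.
Molecular formula: C11H12N2O4

C11H12N2O4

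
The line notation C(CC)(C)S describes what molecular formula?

Heavy atoms from the SMILES: 4 C, 1 S.
Implicit hydrogens by atom environment:
  2 × C: 3 H each → 6
  1 × C: 2 H
  1 × C: 1 H
  1 × S: 1 H
  Total hydrogens = 10.
Molecular formula: C4H10S

C4H10S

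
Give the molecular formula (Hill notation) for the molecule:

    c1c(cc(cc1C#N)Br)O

Heavy atoms from the SMILES: 1 Br, 7 C, 1 N, 1 O.
Implicit hydrogens by atom environment:
  3 × C (aromatic): 1 H each → 3
  3 × C (aromatic): no H
  1 × Br: no H
  1 × C: no H
  1 × N: no H
  1 × O: 1 H
  Total hydrogens = 4.
Molecular formula: C7H4BrNO

C7H4BrNO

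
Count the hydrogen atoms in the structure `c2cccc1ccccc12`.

8

Hydrogens are implicit in SMILES; fill each atom to its normal valence:
  8 × C (aromatic): 1 H each → 8
  2 × C (aromatic): no H
  Total hydrogens = 8.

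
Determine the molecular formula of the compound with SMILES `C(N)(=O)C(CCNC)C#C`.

C7H12N2O

Heavy atoms from the SMILES: 7 C, 2 N, 1 O.
Implicit hydrogens by atom environment:
  2 × C: 2 H each → 4
  2 × C: 1 H each → 2
  2 × C: no H
  1 × C: 3 H
  1 × N: 2 H
  1 × N: 1 H
  1 × O: no H
  Total hydrogens = 12.
Molecular formula: C7H12N2O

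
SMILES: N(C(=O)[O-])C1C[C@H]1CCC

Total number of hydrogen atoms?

12

Hydrogens are implicit in SMILES; fill each atom to its normal valence:
  3 × C: 2 H each → 6
  2 × C: 1 H each → 2
  1 × C: 3 H
  1 × C: no H
  1 × N: 1 H
  1 × O: no H
  1 × O (charge -1): no H
  Total hydrogens = 12.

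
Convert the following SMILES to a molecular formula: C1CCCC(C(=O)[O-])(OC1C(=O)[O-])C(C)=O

Heavy atoms from the SMILES: 10 C, 6 O.
Implicit hydrogens by atom environment:
  4 × C: 2 H each → 8
  4 × C: no H
  4 × O: no H
  2 × O (charge -1): no H
  1 × C: 3 H
  1 × C: 1 H
  Total hydrogens = 12.
Net charge -2.
Molecular formula: [C10H12O6]2-

[C10H12O6]2-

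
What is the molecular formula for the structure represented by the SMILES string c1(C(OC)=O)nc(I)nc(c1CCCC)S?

Heavy atoms from the SMILES: 10 C, 1 I, 2 N, 2 O, 1 S.
Implicit hydrogens by atom environment:
  4 × C (aromatic): no H
  3 × C: 2 H each → 6
  2 × C: 3 H each → 6
  2 × N (aromatic): no H
  2 × O: no H
  1 × C: no H
  1 × I: no H
  1 × S: 1 H
  Total hydrogens = 13.
Molecular formula: C10H13IN2O2S

C10H13IN2O2S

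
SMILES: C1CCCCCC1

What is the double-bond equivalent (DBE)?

Molecular formula from the SMILES: C7H14.
DoU = (2C + 2 + N − H − X)/2 = (2·7 + 2 + 0 − 14 − 0)/2 = 2/2 = 1.
(Structurally: 1 ring(s) + 0 π bond(s) = 1.)

1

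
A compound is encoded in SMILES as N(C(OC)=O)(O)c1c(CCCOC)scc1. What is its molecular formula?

C10H15NO4S

Heavy atoms from the SMILES: 10 C, 1 N, 4 O, 1 S.
Implicit hydrogens by atom environment:
  3 × C: 2 H each → 6
  3 × O: no H
  2 × C: 3 H each → 6
  2 × C (aromatic): 1 H each → 2
  2 × C (aromatic): no H
  1 × C: no H
  1 × N: no H
  1 × O: 1 H
  1 × S (aromatic): no H
  Total hydrogens = 15.
Molecular formula: C10H15NO4S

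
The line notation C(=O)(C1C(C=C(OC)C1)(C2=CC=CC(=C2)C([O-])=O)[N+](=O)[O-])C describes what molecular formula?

C15H14NO6-

Heavy atoms from the SMILES: 15 C, 1 N, 6 O.
Implicit hydrogens by atom environment:
  4 × C (aromatic): 1 H each → 4
  4 × C: no H
  4 × O: no H
  2 × C: 3 H each → 6
  2 × C: 1 H each → 2
  2 × C (aromatic): no H
  2 × O (charge -1): no H
  1 × C: 2 H
  1 × N (charge +1): no H
  Total hydrogens = 14.
Net charge -1.
Molecular formula: C15H14NO6-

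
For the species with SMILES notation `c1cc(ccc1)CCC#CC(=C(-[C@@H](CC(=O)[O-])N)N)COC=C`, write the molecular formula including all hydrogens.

Heavy atoms from the SMILES: 18 C, 2 N, 3 O.
Implicit hydrogens by atom environment:
  5 × C: 2 H each → 10
  5 × C (aromatic): 1 H each → 5
  5 × C: no H
  2 × C: 1 H each → 2
  2 × N: 2 H each → 4
  2 × O: no H
  1 × C (aromatic): no H
  1 × O (charge -1): no H
  Total hydrogens = 21.
Net charge -1.
Molecular formula: C18H21N2O3-

C18H21N2O3-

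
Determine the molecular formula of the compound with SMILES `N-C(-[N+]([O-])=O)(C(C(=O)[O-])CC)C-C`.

C7H13N2O4-

Heavy atoms from the SMILES: 7 C, 2 N, 4 O.
Implicit hydrogens by atom environment:
  2 × C: 3 H each → 6
  2 × C: 2 H each → 4
  2 × C: no H
  2 × O: no H
  2 × O (charge -1): no H
  1 × C: 1 H
  1 × N: 2 H
  1 × N (charge +1): no H
  Total hydrogens = 13.
Net charge -1.
Molecular formula: C7H13N2O4-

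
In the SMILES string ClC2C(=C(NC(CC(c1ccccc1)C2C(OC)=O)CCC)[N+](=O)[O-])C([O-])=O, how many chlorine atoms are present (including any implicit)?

1

The symbol for chlorine appears 1 time in the SMILES.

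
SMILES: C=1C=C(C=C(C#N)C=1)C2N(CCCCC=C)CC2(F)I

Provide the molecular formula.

Heavy atoms from the SMILES: 16 C, 1 F, 1 I, 2 N.
Implicit hydrogens by atom environment:
  6 × C: 2 H each → 12
  4 × C (aromatic): 1 H each → 4
  2 × C: 1 H each → 2
  2 × C: no H
  2 × C (aromatic): no H
  2 × N: no H
  1 × F: no H
  1 × I: no H
  Total hydrogens = 18.
Molecular formula: C16H18FIN2

C16H18FIN2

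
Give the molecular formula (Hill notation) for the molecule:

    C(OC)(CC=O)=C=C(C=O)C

Heavy atoms from the SMILES: 8 C, 3 O.
Implicit hydrogens by atom environment:
  3 × C: no H
  3 × O: no H
  2 × C: 3 H each → 6
  2 × C: 1 H each → 2
  1 × C: 2 H
  Total hydrogens = 10.
Molecular formula: C8H10O3

C8H10O3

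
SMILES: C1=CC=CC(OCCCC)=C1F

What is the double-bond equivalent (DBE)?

Molecular formula from the SMILES: C10H13FO.
DoU = (2C + 2 + N − H − X)/2 = (2·10 + 2 + 0 − 13 − 1)/2 = 8/2 = 4.
(Structurally: 1 ring(s) + 3 π bond(s) = 4.)

4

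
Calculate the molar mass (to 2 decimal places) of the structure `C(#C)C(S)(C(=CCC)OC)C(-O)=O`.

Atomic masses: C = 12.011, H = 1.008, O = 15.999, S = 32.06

Molecular formula: C9H12O3S.
M = 9×12.011 + 12×1.008 + 3×15.999 + 1×32.06 = 200.25 g/mol.

200.25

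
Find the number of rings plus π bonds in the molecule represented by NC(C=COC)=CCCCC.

Molecular formula from the SMILES: C9H17NO.
DoU = (2C + 2 + N − H − X)/2 = (2·9 + 2 + 1 − 17 − 0)/2 = 4/2 = 2.
(Structurally: 0 ring(s) + 2 π bond(s) = 2.)

2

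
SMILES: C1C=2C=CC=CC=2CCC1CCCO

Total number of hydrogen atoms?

18

Hydrogens are implicit in SMILES; fill each atom to its normal valence:
  6 × C: 2 H each → 12
  4 × C (aromatic): 1 H each → 4
  2 × C (aromatic): no H
  1 × C: 1 H
  1 × O: 1 H
  Total hydrogens = 18.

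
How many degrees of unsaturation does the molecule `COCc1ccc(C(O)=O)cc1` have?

Molecular formula from the SMILES: C9H10O3.
DoU = (2C + 2 + N − H − X)/2 = (2·9 + 2 + 0 − 10 − 0)/2 = 10/2 = 5.
(Structurally: 1 ring(s) + 4 π bond(s) = 5.)

5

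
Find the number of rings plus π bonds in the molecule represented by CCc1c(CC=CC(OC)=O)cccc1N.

6

Molecular formula from the SMILES: C13H17NO2.
DoU = (2C + 2 + N − H − X)/2 = (2·13 + 2 + 1 − 17 − 0)/2 = 12/2 = 6.
(Structurally: 1 ring(s) + 5 π bond(s) = 6.)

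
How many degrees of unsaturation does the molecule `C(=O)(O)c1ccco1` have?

4

Molecular formula from the SMILES: C5H4O3.
DoU = (2C + 2 + N − H − X)/2 = (2·5 + 2 + 0 − 4 − 0)/2 = 8/2 = 4.
(Structurally: 1 ring(s) + 3 π bond(s) = 4.)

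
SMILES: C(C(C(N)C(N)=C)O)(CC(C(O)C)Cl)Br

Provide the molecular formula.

C9H18BrClN2O2

Heavy atoms from the SMILES: 1 Br, 9 C, 1 Cl, 2 N, 2 O.
Implicit hydrogens by atom environment:
  5 × C: 1 H each → 5
  2 × C: 2 H each → 4
  2 × N: 2 H each → 4
  2 × O: 1 H each → 2
  1 × Br: no H
  1 × C: 3 H
  1 × C: no H
  1 × Cl: no H
  Total hydrogens = 18.
Molecular formula: C9H18BrClN2O2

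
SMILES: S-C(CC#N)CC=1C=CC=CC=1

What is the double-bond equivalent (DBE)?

6

Molecular formula from the SMILES: C10H11NS.
DoU = (2C + 2 + N − H − X)/2 = (2·10 + 2 + 1 − 11 − 0)/2 = 12/2 = 6.
(Structurally: 1 ring(s) + 5 π bond(s) = 6.)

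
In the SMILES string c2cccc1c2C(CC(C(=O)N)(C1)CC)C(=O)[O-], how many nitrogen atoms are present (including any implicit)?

1

The symbol for nitrogen appears 1 time in the SMILES.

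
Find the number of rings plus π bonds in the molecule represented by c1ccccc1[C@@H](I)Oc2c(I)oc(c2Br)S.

Molecular formula from the SMILES: C11H7BrI2O2S.
DoU = (2C + 2 + N − H − X)/2 = (2·11 + 2 + 0 − 7 − 3)/2 = 14/2 = 7.
(Structurally: 2 ring(s) + 5 π bond(s) = 7.)

7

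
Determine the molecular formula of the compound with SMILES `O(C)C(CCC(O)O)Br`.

C5H11BrO3

Heavy atoms from the SMILES: 1 Br, 5 C, 3 O.
Implicit hydrogens by atom environment:
  2 × C: 2 H each → 4
  2 × C: 1 H each → 2
  2 × O: 1 H each → 2
  1 × Br: no H
  1 × C: 3 H
  1 × O: no H
  Total hydrogens = 11.
Molecular formula: C5H11BrO3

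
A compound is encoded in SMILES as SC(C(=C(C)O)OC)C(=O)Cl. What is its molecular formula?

Heavy atoms from the SMILES: 6 C, 1 Cl, 3 O, 1 S.
Implicit hydrogens by atom environment:
  3 × C: no H
  2 × C: 3 H each → 6
  2 × O: no H
  1 × C: 1 H
  1 × Cl: no H
  1 × O: 1 H
  1 × S: 1 H
  Total hydrogens = 9.
Molecular formula: C6H9ClO3S

C6H9ClO3S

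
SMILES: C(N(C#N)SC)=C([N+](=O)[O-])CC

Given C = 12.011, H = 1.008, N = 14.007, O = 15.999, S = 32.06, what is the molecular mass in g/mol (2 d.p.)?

187.22

Molecular formula: C6H9N3O2S.
M = 6×12.011 + 9×1.008 + 3×14.007 + 2×15.999 + 1×32.06 = 187.22 g/mol.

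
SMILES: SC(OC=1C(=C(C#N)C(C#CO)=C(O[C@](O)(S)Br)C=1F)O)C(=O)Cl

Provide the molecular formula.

Heavy atoms from the SMILES: 1 Br, 12 C, 1 Cl, 1 F, 1 N, 6 O, 2 S.
Implicit hydrogens by atom environment:
  6 × C (aromatic): no H
  5 × C: no H
  3 × O: 1 H each → 3
  3 × O: no H
  2 × S: 1 H each → 2
  1 × Br: no H
  1 × C: 1 H
  1 × Cl: no H
  1 × F: no H
  1 × N: no H
  Total hydrogens = 6.
Molecular formula: C12H6BrClFNO6S2

C12H6BrClFNO6S2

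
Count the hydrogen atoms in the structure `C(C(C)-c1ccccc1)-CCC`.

Hydrogens are implicit in SMILES; fill each atom to its normal valence:
  5 × C (aromatic): 1 H each → 5
  3 × C: 2 H each → 6
  2 × C: 3 H each → 6
  1 × C: 1 H
  1 × C (aromatic): no H
  Total hydrogens = 18.

18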